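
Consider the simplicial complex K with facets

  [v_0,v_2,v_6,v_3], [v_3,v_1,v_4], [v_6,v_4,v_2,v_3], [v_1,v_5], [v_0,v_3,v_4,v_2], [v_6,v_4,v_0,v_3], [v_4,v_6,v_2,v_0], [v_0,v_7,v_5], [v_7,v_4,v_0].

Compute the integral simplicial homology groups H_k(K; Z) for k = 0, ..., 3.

K has 8 vertices, 17 edges, 13 triangles, 5 3-simplices.
rank ∂_0 = 0, rank ∂_1 = 7 ⇒ b_0 = 8 − 0 − 7 = 1; all invariant factors of ∂_1 are 1 so no torsion. So H_0 ≅ Z.
rank ∂_1 = 7, rank ∂_2 = 9 ⇒ b_1 = 17 − 7 − 9 = 1; all invariant factors of ∂_2 are 1 so no torsion. So H_1 ≅ Z.
rank ∂_2 = 9, rank ∂_3 = 4 ⇒ b_2 = 13 − 9 − 4 = 0; all invariant factors of ∂_3 are 1 so no torsion. So H_2 ≅ 0.
rank ∂_3 = 4, rank ∂_4 = 0 ⇒ b_3 = 5 − 4 − 0 = 1. So H_3 ≅ Z.

H_0 ≅ Z,  H_1 ≅ Z,  H_2 = 0,  H_3 ≅ Z.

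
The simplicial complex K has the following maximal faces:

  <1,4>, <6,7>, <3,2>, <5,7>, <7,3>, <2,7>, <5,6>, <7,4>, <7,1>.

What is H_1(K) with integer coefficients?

H_1 = Z^3.

Fix the vertex order 1 < 2 < 3 < 4 < 5 < 6 < 7 and write every simplex with vertices in increasing order. Then dim K = 1 and the simplices of K are:

  0-simplices (7): [1], [2], [3], [4], [5], [6], [7]
  1-simplices (9): [1,4], [1,7], [2,3], [2,7], [3,7], [4,7], [5,6], [5,7], [6,7]

giving chain groups C_0 ≅ Z^7, C_1 ≅ Z^9.

∂_1: C_1 → C_0 is given by ∂[p,q] = [q] − [p]. For instance
  ∂[6,7] = [7] − [6].
The resulting 7×9 matrix has rank 6, and its Smith normal form has invariant factors (1,1,1,1,1,1).

Reading off H_k = ker ∂_k / im ∂_{k+1}:

  H_1: rank ker ∂_1 − rank ∂_2 = (9 − 6) − 0 = 3, and there is no ∂_2, so H_1 ≅ Z^3.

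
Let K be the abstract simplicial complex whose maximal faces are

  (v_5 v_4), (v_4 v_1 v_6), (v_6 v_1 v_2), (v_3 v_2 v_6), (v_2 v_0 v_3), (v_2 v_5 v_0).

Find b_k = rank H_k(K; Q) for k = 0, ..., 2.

b_0 = 1, b_1 = 1, b_2 = 0.

K has 7 vertices, 12 edges, 5 triangles.
rank ∂_0 = 0, rank ∂_1 = 6 ⇒ b_0 = 7 − 0 − 6 = 1; all invariant factors of ∂_1 are 1 so no torsion. So H_0 ≅ Z.
rank ∂_1 = 6, rank ∂_2 = 5 ⇒ b_1 = 12 − 6 − 5 = 1; all invariant factors of ∂_2 are 1 so no torsion. So H_1 ≅ Z.
rank ∂_2 = 5, rank ∂_3 = 0 ⇒ b_2 = 5 − 5 − 0 = 0. So H_2 ≅ 0.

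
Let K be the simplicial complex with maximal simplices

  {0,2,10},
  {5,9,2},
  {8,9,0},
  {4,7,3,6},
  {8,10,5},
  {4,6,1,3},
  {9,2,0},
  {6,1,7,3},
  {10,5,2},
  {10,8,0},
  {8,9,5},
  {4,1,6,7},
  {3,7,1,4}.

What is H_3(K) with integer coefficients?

We work with the vertex ordering 0 < 1 < 2 < 3 < 4 < 5 < 6 < 7 < 8 < 9 < 10. The simplices of K, each written with vertices in increasing order, are:

  0-simplices (11): [0], [1], [2], [3], [4], [5], [6], [7], [8], [9], [10]
  1-simplices (22): [0,2], [0,8], [0,9], [0,10], [1,3], [1,4], [1,6], [1,7], [2,5], [2,9], [2,10], [3,4], [3,6], [3,7], [4,6], [4,7], [5,8], [5,9], [5,10], [6,7], [8,9], [8,10]
  2-simplices (18): (18 of them)
  3-simplices (5): [1,3,4,6], [1,3,4,7], [1,3,6,7], [1,4,6,7], [3,4,6,7]

so the chain groups are C_0 ≅ Z^11, C_1 ≅ Z^22, C_2 ≅ Z^18, C_3 ≅ Z^5.

Boundary ∂_1: C_1 → C_0 is given by ∂[p,q] = [q] − [p]. For instance
  ∂[3,7] = [7] − [3].
As a 11×22 matrix over Z this has rank 9, with invariant factors (1,1,1,1,1,1,1,1,1).

The boundary map ∂_2: C_2 → C_1 sends each 2-simplex [p,q,r] to [q,r] − [p,r] + [p,q]. For instance
  ∂[3,4,6] = [4,6] − [3,6] + [3,4],
  ∂[5,8,9] = [8,9] − [5,9] + [5,8].
The resulting 22×18 matrix has rank 13, and its Smith normal form has invariant factors (1,1,1,1,1,1,1,1,1,1,1,1,1).

∂_3: C_3 → C_2 sends each 3-simplex σ to the alternating sum Σ_i (−1)^i (σ with its i-th vertex removed). For instance
  ∂[1,3,4,7] = [3,4,7] − [1,4,7] + [1,3,7] − [1,3,4],
  ∂[1,3,6,7] = [3,6,7] − [1,6,7] + [1,3,7] − [1,3,6].
The resulting 18×5 matrix has rank 4, and its Smith normal form has invariant factors (1,1,1,1).

Reading off H_k = ker ∂_k / im ∂_{k+1}:

  H_3: rank ker ∂_3 − rank ∂_4 = (5 − 4) − 0 = 1, and there is no ∂_4, so H_3 = Z.

H_3 ≅ Z.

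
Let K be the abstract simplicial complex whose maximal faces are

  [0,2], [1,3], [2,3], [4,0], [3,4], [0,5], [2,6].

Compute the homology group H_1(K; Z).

H_1 = Z.

K has 7 vertices, 7 edges.
rank ∂_1 = 6, rank ∂_2 = 0 ⇒ b_1 = 7 − 6 − 0 = 1. So H_1 = Z.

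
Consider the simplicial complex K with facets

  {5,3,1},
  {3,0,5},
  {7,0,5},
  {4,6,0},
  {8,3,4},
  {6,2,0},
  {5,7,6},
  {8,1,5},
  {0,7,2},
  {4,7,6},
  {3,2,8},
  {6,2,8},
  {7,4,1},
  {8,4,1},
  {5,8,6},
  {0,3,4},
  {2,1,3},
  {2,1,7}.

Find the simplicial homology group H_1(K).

Order the vertices as 0 < 1 < 2 < 3 < 4 < 5 < 6 < 7 < 8. Listing each simplex with vertices in this order, K has dimension 2 with simplices:

  0-simplices (9): [0], [1], [2], [3], [4], [5], [6], [7], [8]
  1-simplices (27): (27 of them)
  2-simplices (18): [0,2,6], [0,2,7], [0,3,4], [0,3,5], [0,4,6], [0,5,7], [1,2,3], [1,2,7], [1,3,5], [1,4,7], [1,4,8], [1,5,8], [2,3,8], [2,6,8], [3,4,8], [4,6,7], [5,6,7], [5,6,8]

giving chain groups C_0 ≅ Z^9, C_1 ≅ Z^27, C_2 ≅ Z^18.

The boundary map ∂_1: C_1 → C_0 is given by ∂[p,q] = [q] − [p]. For instance
  ∂[3,5] = [5] − [3].
As a 9×27 matrix over Z this has rank 8, with invariant factors (1,1,1,1,1,1,1,1).

∂_2: C_2 → C_1 maps a triangle to the signed sum of its edges. For instance
  ∂[1,4,8] = [4,8] − [1,8] + [1,4],
  ∂[0,2,6] = [2,6] − [0,6] + [0,2].
The resulting 27×18 matrix has rank 18, and its Smith normal form has invariant factors (1,1,1,1,1,1,1,1,1,1,1,1,1,1,1,1,1,2).

Now H_k = ker ∂_k / im ∂_{k+1}, so:

  H_1: rank ker ∂_1 − rank ∂_2 = (27 − 8) − 18 = 1, and ∂_2 has invariant factor 2 > 1, so H_1 = Z × Z/2.

H_1 ≅ Z × Z/2.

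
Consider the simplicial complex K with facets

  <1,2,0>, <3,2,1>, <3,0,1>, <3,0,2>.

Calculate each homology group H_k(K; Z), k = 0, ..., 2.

H_0 ≅ Z,  H_1 = 0,  H_2 ≅ Z.

Take the total order 0 < 1 < 2 < 3 on the vertex set. Then K (dimension 2) consists of the simplices:

  0-simplices (4): [0], [1], [2], [3]
  1-simplices (6): [0,1], [0,2], [0,3], [1,2], [1,3], [2,3]
  2-simplices (4): [0,1,2], [0,1,3], [0,2,3], [1,2,3]

so the chain groups are C_0 ≅ Z^4, C_1 ≅ Z^6, C_2 ≅ Z^4.

The boundary map ∂_1: C_1 → C_0 maps an edge to its endpoints' difference, ∂[p,q] = q − p. For instance
  ∂[1,3] = [3] − [1].
This gives a 4×6 integer matrix of rank 3; reducing to Smith normal form yields diagonal entries (1,1,1).

Boundary ∂_2: C_2 → C_1 maps a triangle to the signed sum of its edges. For instance
  ∂[0,1,3] = [1,3] − [0,3] + [0,1],
  ∂[1,2,3] = [2,3] − [1,3] + [1,2].
This gives a 6×4 integer matrix of rank 3; reducing to Smith normal form yields diagonal entries (1,1,1).

Reading off H_k = ker ∂_k / im ∂_{k+1}:

  H_0: rank C_0 − rank ∂_1 = 4 − 3 = 1, and the invariant factors of ∂_1 are all 1, so H_0 = Z.
  H_1: rank ker ∂_1 − rank ∂_2 = (6 − 3) − 3 = 0, and the invariant factors of ∂_2 are all 1, so H_1 = 0.
  H_2: rank ker ∂_2 − rank ∂_3 = (4 − 3) − 0 = 1, and there is no ∂_3, so H_2 = Z.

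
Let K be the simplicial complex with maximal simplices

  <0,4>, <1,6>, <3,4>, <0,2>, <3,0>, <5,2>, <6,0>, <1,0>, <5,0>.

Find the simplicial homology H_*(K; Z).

H_0 ≅ Z,  H_1 ≅ Z^3.

Order the vertices as 0 < 1 < 2 < 3 < 4 < 5 < 6. Listing each simplex with vertices in this order, K has dimension 1 with simplices:

  0-simplices (7): [0], [1], [2], [3], [4], [5], [6]
  1-simplices (9): [0,1], [0,2], [0,3], [0,4], [0,5], [0,6], [1,6], [2,5], [3,4]

so the chain groups are C_0 ≅ Z^7, C_1 ≅ Z^9.

The boundary map ∂_1: C_1 → C_0 sends each edge [p,q] (with p < q) to q − p.
This gives a 7×9 integer matrix of rank 6; reducing to Smith normal form yields diagonal entries (1,1,1,1,1,1).

Now H_k = ker ∂_k / im ∂_{k+1}, so:

  H_0: rank C_0 − rank ∂_1 = 7 − 6 = 1, and the invariant factors of ∂_1 are all 1, so H_0 ≅ Z.
  H_1: rank ker ∂_1 − rank ∂_2 = (9 − 6) − 0 = 3, and there is no ∂_2, so H_1 ≅ Z^3.

As a check, the Euler characteristic is 7 − 9 = -2, which agrees with 1 − 3 = -2.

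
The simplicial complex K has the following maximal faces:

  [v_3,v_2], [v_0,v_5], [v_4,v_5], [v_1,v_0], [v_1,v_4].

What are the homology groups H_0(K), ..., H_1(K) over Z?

H_0 ≅ Z^2,  H_1 ≅ Z.

K has 6 vertices, 5 edges.
rank ∂_0 = 0, rank ∂_1 = 4 ⇒ b_0 = 6 − 0 − 4 = 2; all invariant factors of ∂_1 are 1 so no torsion. So H_0 = Z^2.
rank ∂_1 = 4, rank ∂_2 = 0 ⇒ b_1 = 5 − 4 − 0 = 1. So H_1 = Z.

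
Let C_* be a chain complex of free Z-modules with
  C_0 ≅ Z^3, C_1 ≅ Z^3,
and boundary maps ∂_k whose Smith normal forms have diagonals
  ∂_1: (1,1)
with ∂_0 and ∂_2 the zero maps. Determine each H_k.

H_0: b_0 = 3 − 0 − 2 = 1; torsion from ∂_1 factors > 1: none. So H_0 = Z.
H_1: b_1 = 3 − 2 − 0 = 1; torsion from ∂_2 factors > 1: none. So H_1 = Z.

H_0 = Z,  H_1 = Z.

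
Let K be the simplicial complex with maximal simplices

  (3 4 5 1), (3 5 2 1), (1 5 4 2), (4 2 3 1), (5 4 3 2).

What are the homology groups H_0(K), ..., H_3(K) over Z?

H_0 = Z,  H_1 = 0,  H_2 = 0,  H_3 = Z.

Fix the vertex order 1 < 2 < 3 < 4 < 5 and write every simplex with vertices in increasing order. Then dim K = 3 and the simplices of K are:

  0-simplices (5): [1], [2], [3], [4], [5]
  1-simplices (10): [1,2], [1,3], [1,4], [1,5], [2,3], [2,4], [2,5], [3,4], [3,5], [4,5]
  2-simplices (10): [1,2,3], [1,2,4], [1,2,5], [1,3,4], [1,3,5], [1,4,5], [2,3,4], [2,3,5], [2,4,5], [3,4,5]
  3-simplices (5): [1,2,3,4], [1,2,3,5], [1,2,4,5], [1,3,4,5], [2,3,4,5]

so the chain groups are C_0 ≅ Z^5, C_1 ≅ Z^10, C_2 ≅ Z^10, C_3 ≅ Z^5.

∂_1: C_1 → C_0 is given by ∂[p,q] = [q] − [p].
This gives a 5×10 integer matrix of rank 4; reducing to Smith normal form yields diagonal entries (1,1,1,1).

The boundary map ∂_2: C_2 → C_1 sends each 2-simplex [p,q,r] to [q,r] − [p,r] + [p,q]. For instance
  ∂[2,3,4] = [3,4] − [2,4] + [2,3],
  ∂[2,4,5] = [4,5] − [2,5] + [2,4].
The resulting 10×10 matrix has rank 6, and its Smith normal form has invariant factors (1,1,1,1,1,1).

∂_3: C_3 → C_2 sends each 3-simplex σ to the alternating sum Σ_i (−1)^i (σ with its i-th vertex removed). For instance
  ∂[1,2,4,5] = [2,4,5] − [1,4,5] + [1,2,5] − [1,2,4],
  ∂[1,2,3,5] = [2,3,5] − [1,3,5] + [1,2,5] − [1,2,3].
The resulting 10×5 matrix has rank 4, and its Smith normal form has invariant factors (1,1,1,1).

Reading off H_k = ker ∂_k / im ∂_{k+1}:

  H_0: rank C_0 − rank ∂_1 = 5 − 4 = 1, and the invariant factors of ∂_1 are all 1, so H_0 = Z.
  H_1: rank ker ∂_1 − rank ∂_2 = (10 − 4) − 6 = 0, and the invariant factors of ∂_2 are all 1, so H_1 = 0.
  H_2: rank ker ∂_2 − rank ∂_3 = (10 − 6) − 4 = 0, and the invariant factors of ∂_3 are all 1, so H_2 = 0.
  H_3: rank ker ∂_3 − rank ∂_4 = (5 − 4) − 0 = 1, and there is no ∂_4, so H_3 = Z.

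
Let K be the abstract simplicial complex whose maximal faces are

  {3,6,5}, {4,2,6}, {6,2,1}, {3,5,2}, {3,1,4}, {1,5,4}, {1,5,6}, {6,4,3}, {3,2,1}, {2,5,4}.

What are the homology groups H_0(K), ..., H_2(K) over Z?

H_0 = Z,  H_1 = Z/2,  H_2 = 0.

We work with the vertex ordering 1 < 2 < 3 < 4 < 5 < 6. The simplices of K, each written with vertices in increasing order, are:

  0-simplices (6): [1], [2], [3], [4], [5], [6]
  1-simplices (15): [1,2], [1,3], [1,4], [1,5], [1,6], [2,3], [2,4], [2,5], [2,6], [3,4], [3,5], [3,6], [4,5], [4,6], [5,6]
  2-simplices (10): [1,2,3], [1,2,6], [1,3,4], [1,4,5], [1,5,6], [2,3,5], [2,4,5], [2,4,6], [3,4,6], [3,5,6]

giving chain groups C_0 ≅ Z^6, C_1 ≅ Z^15, C_2 ≅ Z^10.

∂_1: C_1 → C_0 maps an edge to its endpoints' difference, ∂[p,q] = q − p.
As a 6×15 matrix over Z this has rank 5, with invariant factors (1,1,1,1,1).

Boundary ∂_2: C_2 → C_1 acts by ∂[p,q,r] = [q,r] − [p,r] + [p,q]. For instance
  ∂[2,3,5] = [3,5] − [2,5] + [2,3],
  ∂[1,4,5] = [4,5] − [1,5] + [1,4].
The resulting 15×10 matrix has rank 10, and its Smith normal form has invariant factors (1,1,1,1,1,1,1,1,1,2).

From H_k ≅ ker(∂_k) / im(∂_{k+1}) we obtain:

  H_0: rank C_0 − rank ∂_1 = 6 − 5 = 1, and the invariant factors of ∂_1 are all 1, so H_0 = Z.
  H_1: rank ker ∂_1 − rank ∂_2 = (15 − 5) − 10 = 0, and ∂_2 has invariant factor 2 > 1, so H_1 = Z/2.
  H_2: rank ker ∂_2 − rank ∂_3 = (10 − 10) − 0 = 0, and there is no ∂_3, so H_2 = 0.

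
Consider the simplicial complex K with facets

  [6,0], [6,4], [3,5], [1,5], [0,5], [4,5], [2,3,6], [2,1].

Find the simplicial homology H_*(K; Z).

We work with the vertex ordering 0 < 1 < 2 < 3 < 4 < 5 < 6. The simplices of K, each written with vertices in increasing order, are:

  0-simplices (7): [0], [1], [2], [3], [4], [5], [6]
  1-simplices (10): [0,5], [0,6], [1,2], [1,5], [2,3], [2,6], [3,5], [3,6], [4,5], [4,6]
  2-simplices (1): [2,3,6]

so the chain groups are C_0 ≅ Z^7, C_1 ≅ Z^10, C_2 ≅ Z^1.

∂_1: C_1 → C_0 maps an edge to its endpoints' difference, ∂[p,q] = q − p. For instance
  ∂[0,5] = [5] − [0].
The 7×10 boundary matrix has rank 6 and Smith normal form diag(1,1,1,1,1,1).

Boundary ∂_2: C_2 → C_1 maps a triangle to the signed sum of its edges. For instance
  ∂[2,3,6] = [3,6] − [2,6] + [2,3].
The resulting 10×1 matrix has rank 1, and its Smith normal form has invariant factors (1).

From H_k ≅ ker(∂_k) / im(∂_{k+1}) we obtain:

  H_0: rank C_0 − rank ∂_1 = 7 − 6 = 1, and the invariant factors of ∂_1 are all 1, so H_0 = Z.
  H_1: rank ker ∂_1 − rank ∂_2 = (10 − 6) − 1 = 3, and the invariant factors of ∂_2 are all 1, so H_1 = Z^3.
  H_2: rank ker ∂_2 − rank ∂_3 = (1 − 1) − 0 = 0, and there is no ∂_3, so H_2 = 0.

H_0 = Z,  H_1 = Z^3,  H_2 = 0.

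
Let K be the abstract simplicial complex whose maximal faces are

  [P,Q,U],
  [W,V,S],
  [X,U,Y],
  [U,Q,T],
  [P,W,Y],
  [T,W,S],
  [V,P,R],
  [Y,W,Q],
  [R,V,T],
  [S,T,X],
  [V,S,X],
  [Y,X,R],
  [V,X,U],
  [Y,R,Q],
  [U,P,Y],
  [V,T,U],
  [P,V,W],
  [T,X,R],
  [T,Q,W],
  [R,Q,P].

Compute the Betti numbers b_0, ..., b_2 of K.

b_0 = 1, b_1 = 1, b_2 = 0.

Fix the vertex order P < Q < R < S < T < U < V < W < X < Y and write every simplex with vertices in increasing order. Then dim K = 2 and the simplices of K are:

  0-simplices (10): P, Q, R, S, T, U, V, W, X, Y
  1-simplices (30): PQ, PR, PU, PV, PW, PY, QR, QT, QU, QW, QY, RT, RV, RX, RY, ST, SV, SW, SX, TU, TV, TW, TX, UV, UX, UY, VW, VX, WY, XY
  2-simplices (20): PQR, PQU, PRV, PUY, PVW, PWY, QRY, QTU, QTW, QWY, RTV, RTX, RXY, STW, STX, SVW, SVX, TUV, UVX, UXY

so the chain groups are C_0 ≅ Z^10, C_1 ≅ Z^30, C_2 ≅ Z^20.

Boundary ∂_1: C_1 → C_0 is given by ∂[p,q] = [q] − [p]. For instance
  ∂VX = X − V.
The 10×30 boundary matrix has rank 9 and Smith normal form diag(1,1,1,1,1,1,1,1,1).

Boundary ∂_2: C_2 → C_1 acts by ∂[p,q,r] = [q,r] − [p,r] + [p,q]. For instance
  ∂QWY = WY − QY + QW,
  ∂PUY = UY − PY + PU.
As a 30×20 matrix over Z this has rank 20, with invariant factors (1,1,1,1,1,1,1,1,1,1,1,1,1,1,1,1,1,1,1,2).

Reading off H_k = ker ∂_k / im ∂_{k+1}:

  H_0: rank C_0 − rank ∂_1 = 10 − 9 = 1, and the invariant factors of ∂_1 are all 1, so H_0 ≅ Z.
  H_1: rank ker ∂_1 − rank ∂_2 = (30 − 9) − 20 = 1, and ∂_2 has invariant factor 2 > 1, so H_1 ≅ Z ⊕ Z/2Z.
  H_2: rank ker ∂_2 − rank ∂_3 = (20 − 20) − 0 = 0, and there is no ∂_3, so H_2 ≅ 0.

As a check, the Euler characteristic is 10 − 30 + 20 = 0, which agrees with 1 − 1 + 0 = 0.

Hence the Betti numbers are b_0 = 1, b_1 = 1, b_2 = 0.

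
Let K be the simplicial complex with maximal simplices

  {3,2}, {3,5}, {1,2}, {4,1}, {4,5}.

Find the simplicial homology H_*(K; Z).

H_0 ≅ Z,  H_1 ≅ Z.

Take the total order 1 < 2 < 3 < 4 < 5 on the vertex set. Then K (dimension 1) consists of the simplices:

  0-simplices (5): [1], [2], [3], [4], [5]
  1-simplices (5): [1,2], [1,4], [2,3], [3,5], [4,5]

so the chain groups are C_0 ≅ Z^5, C_1 ≅ Z^5.

∂_1: C_1 → C_0 is given by ∂[p,q] = [q] − [p].
The 5×5 boundary matrix has rank 4 and Smith normal form diag(1,1,1,1).

Now H_k = ker ∂_k / im ∂_{k+1}, so:

  H_0: rank C_0 − rank ∂_1 = 5 − 4 = 1, and the invariant factors of ∂_1 are all 1, so H_0 = Z.
  H_1: rank ker ∂_1 − rank ∂_2 = (5 − 4) − 0 = 1, and there is no ∂_2, so H_1 = Z.

As a check, the Euler characteristic is 5 − 5 = 0, which agrees with 1 − 1 = 0.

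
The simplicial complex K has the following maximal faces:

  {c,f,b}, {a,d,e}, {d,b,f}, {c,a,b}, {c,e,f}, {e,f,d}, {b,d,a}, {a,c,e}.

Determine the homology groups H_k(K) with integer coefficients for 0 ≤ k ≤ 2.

Order the vertices as a < b < c < d < e < f. Listing each simplex with vertices in this order, K has dimension 2 with simplices:

  0-simplices (6): a, b, c, d, e, f
  1-simplices (12): ab, ac, ad, ae, bc, bd, bf, ce, cf, de, df, ef
  2-simplices (8): abc, abd, ace, ade, bcf, bdf, cef, def

giving chain groups C_0 ≅ Z^6, C_1 ≅ Z^12, C_2 ≅ Z^8.

The boundary map ∂_1: C_1 → C_0 sends each edge [p,q] (with p < q) to q − p. For instance
  ∂bc = c − b.
As a 6×12 matrix over Z this has rank 5, with invariant factors (1,1,1,1,1).

∂_2: C_2 → C_1 sends each 2-simplex [p,q,r] to [q,r] − [p,r] + [p,q]. For instance
  ∂abc = bc − ac + ab,
  ∂cef = ef − cf + ce.
This gives a 12×8 integer matrix of rank 7; reducing to Smith normal form yields diagonal entries (1,1,1,1,1,1,1).

Now H_k = ker ∂_k / im ∂_{k+1}, so:

  H_0: rank C_0 − rank ∂_1 = 6 − 5 = 1, and the invariant factors of ∂_1 are all 1, so H_0 = Z.
  H_1: rank ker ∂_1 − rank ∂_2 = (12 − 5) − 7 = 0, and the invariant factors of ∂_2 are all 1, so H_1 = 0.
  H_2: rank ker ∂_2 − rank ∂_3 = (8 − 7) − 0 = 1, and there is no ∂_3, so H_2 = Z.

(K is a triangulation of the 2-sphere S^2.)

H_0 ≅ Z,  H_1 = 0,  H_2 ≅ Z.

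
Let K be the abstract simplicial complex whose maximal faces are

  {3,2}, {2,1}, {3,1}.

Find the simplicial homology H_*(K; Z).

Fix the vertex order 1 < 2 < 3 and write every simplex with vertices in increasing order. Then dim K = 1 and the simplices of K are:

  0-simplices (3): [1], [2], [3]
  1-simplices (3): [1,2], [1,3], [2,3]

so the chain groups are C_0 ≅ Z^3, C_1 ≅ Z^3.

The boundary map ∂_1: C_1 → C_0 sends each edge [p,q] (with p < q) to q − p. For instance
  ∂[2,3] = [3] − [2].
As a 3×3 matrix over Z this has rank 2, with invariant factors (1,1).

Computing H_k = (kernel of ∂_k) / (image of ∂_{k+1}):

  H_0: rank C_0 − rank ∂_1 = 3 − 2 = 1, and the invariant factors of ∂_1 are all 1, so H_0 ≅ Z.
  H_1: rank ker ∂_1 − rank ∂_2 = (3 − 2) − 0 = 1, and there is no ∂_2, so H_1 ≅ Z.

H_0 ≅ Z,  H_1 ≅ Z.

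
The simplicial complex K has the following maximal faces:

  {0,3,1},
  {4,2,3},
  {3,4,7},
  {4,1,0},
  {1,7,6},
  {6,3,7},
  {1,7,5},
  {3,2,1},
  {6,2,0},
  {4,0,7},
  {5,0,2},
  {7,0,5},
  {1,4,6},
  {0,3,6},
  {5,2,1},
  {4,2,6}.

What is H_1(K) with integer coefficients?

We work with the vertex ordering 0 < 1 < 2 < 3 < 4 < 5 < 6 < 7. The simplices of K, each written with vertices in increasing order, are:

  0-simplices (8): [0], [1], [2], [3], [4], [5], [6], [7]
  1-simplices (24): (24 of them)
  2-simplices (16): [0,1,3], [0,1,4], [0,2,5], [0,2,6], [0,3,6], [0,4,7], [0,5,7], [1,2,3], [1,2,5], [1,4,6], [1,5,7], [1,6,7], [2,3,4], [2,4,6], [3,4,7], [3,6,7]

so the chain groups are C_0 ≅ Z^8, C_1 ≅ Z^24, C_2 ≅ Z^16.

∂_1: C_1 → C_0 maps an edge to its endpoints' difference, ∂[p,q] = q − p.
The 8×24 boundary matrix has rank 7 and Smith normal form diag(1,1,1,1,1,1,1).

The boundary map ∂_2: C_2 → C_1 sends each 2-simplex [p,q,r] to [q,r] − [p,r] + [p,q]. For instance
  ∂[1,2,3] = [2,3] − [1,3] + [1,2],
  ∂[0,1,4] = [1,4] − [0,4] + [0,1].
The resulting 24×16 matrix has rank 15, and its Smith normal form has invariant factors (1,1,1,1,1,1,1,1,1,1,1,1,1,1,1).

From H_k ≅ ker(∂_k) / im(∂_{k+1}) we obtain:

  H_1: rank ker ∂_1 − rank ∂_2 = (24 − 7) − 15 = 2, and the invariant factors of ∂_2 are all 1, so H_1 = Z^2.

H_1 = Z^2.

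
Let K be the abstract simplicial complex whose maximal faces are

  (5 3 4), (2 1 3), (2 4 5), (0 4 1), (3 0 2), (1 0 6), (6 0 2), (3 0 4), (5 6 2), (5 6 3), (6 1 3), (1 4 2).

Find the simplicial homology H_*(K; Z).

H_0 ≅ Z,  H_1 ≅ Z/2,  H_2 = 0.

We work with the vertex ordering 0 < 1 < 2 < 3 < 4 < 5 < 6. The simplices of K, each written with vertices in increasing order, are:

  0-simplices (7): [0], [1], [2], [3], [4], [5], [6]
  1-simplices (18): [0,1], [0,2], [0,3], [0,4], [0,6], [1,2], [1,3], [1,4], [1,6], [2,3], [2,4], [2,5], [2,6], [3,4], [3,5], [3,6], [4,5], [5,6]
  2-simplices (12): [0,1,4], [0,1,6], [0,2,3], [0,2,6], [0,3,4], [1,2,3], [1,2,4], [1,3,6], [2,4,5], [2,5,6], [3,4,5], [3,5,6]

giving chain groups C_0 ≅ Z^7, C_1 ≅ Z^18, C_2 ≅ Z^12.

The boundary map ∂_1: C_1 → C_0 is given by ∂[p,q] = [q] − [p]. For instance
  ∂[1,2] = [2] − [1].
The 7×18 boundary matrix has rank 6 and Smith normal form diag(1,1,1,1,1,1).

∂_2: C_2 → C_1 maps a triangle to the signed sum of its edges. For instance
  ∂[1,3,6] = [3,6] − [1,6] + [1,3],
  ∂[0,2,6] = [2,6] − [0,6] + [0,2].
This gives a 18×12 integer matrix of rank 12; reducing to Smith normal form yields diagonal entries (1,1,1,1,1,1,1,1,1,1,1,2).

From H_k ≅ ker(∂_k) / im(∂_{k+1}) we obtain:

  H_0: rank C_0 − rank ∂_1 = 7 − 6 = 1, and the invariant factors of ∂_1 are all 1, so H_0 ≅ Z.
  H_1: rank ker ∂_1 − rank ∂_2 = (18 − 6) − 12 = 0, and ∂_2 has invariant factor 2 > 1, so H_1 ≅ Z/2.
  H_2: rank ker ∂_2 − rank ∂_3 = (12 − 12) − 0 = 0, and there is no ∂_3, so H_2 ≅ 0.

As a check, the Euler characteristic is 7 − 18 + 12 = 1, which agrees with 1 − 0 + 0 = 1.
(K is a triangulation of the real projective plane RP^2.)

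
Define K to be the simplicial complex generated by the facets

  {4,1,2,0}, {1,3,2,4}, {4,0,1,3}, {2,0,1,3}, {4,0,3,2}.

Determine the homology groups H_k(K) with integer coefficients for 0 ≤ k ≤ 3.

K has 5 vertices, 10 edges, 10 triangles, 5 3-simplices.
rank ∂_0 = 0, rank ∂_1 = 4 ⇒ b_0 = 5 − 0 − 4 = 1; all invariant factors of ∂_1 are 1 so no torsion. So H_0 ≅ Z.
rank ∂_1 = 4, rank ∂_2 = 6 ⇒ b_1 = 10 − 4 − 6 = 0; all invariant factors of ∂_2 are 1 so no torsion. So H_1 ≅ 0.
rank ∂_2 = 6, rank ∂_3 = 4 ⇒ b_2 = 10 − 6 − 4 = 0; all invariant factors of ∂_3 are 1 so no torsion. So H_2 ≅ 0.
rank ∂_3 = 4, rank ∂_4 = 0 ⇒ b_3 = 5 − 4 − 0 = 1. So H_3 ≅ Z.

H_0 ≅ Z,  H_1 = 0,  H_2 = 0,  H_3 ≅ Z.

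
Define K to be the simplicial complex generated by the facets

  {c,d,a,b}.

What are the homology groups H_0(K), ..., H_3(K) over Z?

Fix the vertex order a < b < c < d and write every simplex with vertices in increasing order. Then dim K = 3 and the simplices of K are:

  0-simplices (4): a, b, c, d
  1-simplices (6): ab, ac, ad, bc, bd, cd
  2-simplices (4): abc, abd, acd, bcd
  3-simplices (1): abcd

Hence C_0 ≅ Z^4, C_1 ≅ Z^6, C_2 ≅ Z^4, C_3 ≅ Z^1.

Boundary ∂_1: C_1 → C_0 is given by ∂[p,q] = [q] − [p]. For instance
  ∂bd = d − b.
This gives a 4×6 integer matrix of rank 3; reducing to Smith normal form yields diagonal entries (1,1,1).

∂_2: C_2 → C_1 maps a triangle to the signed sum of its edges. For instance
  ∂abc = bc − ac + ab,
  ∂acd = cd − ad + ac.
As a 6×4 matrix over Z this has rank 3, with invariant factors (1,1,1).

The boundary map ∂_3: C_3 → C_2 sends each 3-simplex σ to the alternating sum Σ_i (−1)^i (σ with its i-th vertex removed). For instance
  ∂abcd = bcd − acd + abd − abc.
The 4×1 boundary matrix has rank 1 and Smith normal form diag(1).

Computing H_k = (kernel of ∂_k) / (image of ∂_{k+1}):

  H_0: rank C_0 − rank ∂_1 = 4 − 3 = 1, and the invariant factors of ∂_1 are all 1, so H_0 = Z.
  H_1: rank ker ∂_1 − rank ∂_2 = (6 − 3) − 3 = 0, and the invariant factors of ∂_2 are all 1, so H_1 = 0.
  H_2: rank ker ∂_2 − rank ∂_3 = (4 − 3) − 1 = 0, and the invariant factors of ∂_3 are all 1, so H_2 = 0.
  H_3: rank ker ∂_3 − rank ∂_4 = (1 − 1) − 0 = 0, and there is no ∂_4, so H_3 = 0.

As a check, the Euler characteristic is 4 − 6 + 4 − 1 = 1, which agrees with 1 − 0 + 0 − 0 = 1.

H_0 ≅ Z,  H_1 = 0,  H_2 = 0,  H_3 = 0.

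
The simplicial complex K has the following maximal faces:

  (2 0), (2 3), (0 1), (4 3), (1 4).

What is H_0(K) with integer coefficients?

H_0 ≅ Z.

We work with the vertex ordering 0 < 1 < 2 < 3 < 4. The simplices of K, each written with vertices in increasing order, are:

  0-simplices (5): [0], [1], [2], [3], [4]
  1-simplices (5): [0,1], [0,2], [1,4], [2,3], [3,4]

Hence C_0 ≅ Z^5, C_1 ≅ Z^5.

∂_1: C_1 → C_0 maps an edge to its endpoints' difference, ∂[p,q] = q − p.
This gives a 5×5 integer matrix of rank 4; reducing to Smith normal form yields diagonal entries (1,1,1,1).

Computing H_k = (kernel of ∂_k) / (image of ∂_{k+1}):

  H_0: rank C_0 − rank ∂_1 = 5 − 4 = 1, and the invariant factors of ∂_1 are all 1, so H_0 ≅ Z.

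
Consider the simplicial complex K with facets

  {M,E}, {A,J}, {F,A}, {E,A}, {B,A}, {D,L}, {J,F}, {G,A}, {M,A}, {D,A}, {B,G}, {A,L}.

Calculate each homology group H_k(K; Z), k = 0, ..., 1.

H_0 = Z,  H_1 = Z^4.

Fix the vertex order A < B < D < E < F < G < J < L < M and write every simplex with vertices in increasing order. Then dim K = 1 and the simplices of K are:

  0-simplices (9): A, B, D, E, F, G, J, L, M
  1-simplices (12): AB, AD, AE, AF, AG, AJ, AL, AM, BG, DL, EM, FJ

Hence C_0 ≅ Z^9, C_1 ≅ Z^12.

Boundary ∂_1: C_1 → C_0 sends each edge [p,q] (with p < q) to q − p. For instance
  ∂AB = B − A.
As a 9×12 matrix over Z this has rank 8, with invariant factors (1,1,1,1,1,1,1,1).

From H_k ≅ ker(∂_k) / im(∂_{k+1}) we obtain:

  H_0: rank C_0 − rank ∂_1 = 9 − 8 = 1, and the invariant factors of ∂_1 are all 1, so H_0 = Z.
  H_1: rank ker ∂_1 − rank ∂_2 = (12 − 8) − 0 = 4, and there is no ∂_2, so H_1 = Z^4.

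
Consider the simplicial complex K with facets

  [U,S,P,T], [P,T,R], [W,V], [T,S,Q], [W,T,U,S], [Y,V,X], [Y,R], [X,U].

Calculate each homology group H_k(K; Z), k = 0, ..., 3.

Take the total order P < Q < R < S < T < U < V < W < X < Y on the vertex set. Then K (dimension 3) consists of the simplices:

  0-simplices (10): P, Q, R, S, T, U, V, W, X, Y
  1-simplices (19): PR, PS, PT, PU, QS, QT, RT, RY, ST, SU, SW, TU, TW, UW, UX, VW, VX, VY, XY
  2-simplices (10): PRT, PST, PSU, PTU, QST, STU, STW, SUW, TUW, VXY
  3-simplices (2): PSTU, STUW

giving chain groups C_0 ≅ Z^10, C_1 ≅ Z^19, C_2 ≅ Z^10, C_3 ≅ Z^2.

Boundary ∂_1: C_1 → C_0 sends each edge [p,q] (with p < q) to q − p.
The resulting 10×19 matrix has rank 9, and its Smith normal form has invariant factors (1,1,1,1,1,1,1,1,1).

The boundary map ∂_2: C_2 → C_1 acts by ∂[p,q,r] = [q,r] − [p,r] + [p,q]. For instance
  ∂PSU = SU − PU + PS,
  ∂QST = ST − QT + QS.
The resulting 19×10 matrix has rank 8, and its Smith normal form has invariant factors (1,1,1,1,1,1,1,1).

The boundary map ∂_3: C_3 → C_2 sends each 3-simplex σ to the alternating sum Σ_i (−1)^i (σ with its i-th vertex removed). For instance
  ∂STUW = TUW − SUW + STW − STU,
  ∂PSTU = STU − PTU + PSU − PST.
The 10×2 boundary matrix has rank 2 and Smith normal form diag(1,1).

Now H_k = ker ∂_k / im ∂_{k+1}, so:

  H_0: rank C_0 − rank ∂_1 = 10 − 9 = 1, and the invariant factors of ∂_1 are all 1, so H_0 = Z.
  H_1: rank ker ∂_1 − rank ∂_2 = (19 − 9) − 8 = 2, and the invariant factors of ∂_2 are all 1, so H_1 = Z^2.
  H_2: rank ker ∂_2 − rank ∂_3 = (10 − 8) − 2 = 0, and the invariant factors of ∂_3 are all 1, so H_2 = 0.
  H_3: rank ker ∂_3 − rank ∂_4 = (2 − 2) − 0 = 0, and there is no ∂_4, so H_3 = 0.

H_0 ≅ Z,  H_1 ≅ Z^2,  H_2 = 0,  H_3 = 0.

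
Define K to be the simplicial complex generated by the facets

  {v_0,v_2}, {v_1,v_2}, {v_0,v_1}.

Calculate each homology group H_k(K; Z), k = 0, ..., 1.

Fix the vertex order v_0 < v_1 < v_2 and write every simplex with vertices in increasing order. Then dim K = 1 and the simplices of K are:

  0-simplices (3): [v_0], [v_1], [v_2]
  1-simplices (3): [v_0,v_1], [v_0,v_2], [v_1,v_2]

giving chain groups C_0 ≅ Z^3, C_1 ≅ Z^3.

The boundary map ∂_1: C_1 → C_0 maps an edge to its endpoints' difference, ∂[p,q] = q − p. For instance
  ∂[v_0,v_2] = [v_2] − [v_0].
This gives a 3×3 integer matrix of rank 2; reducing to Smith normal form yields diagonal entries (1,1).

Now H_k = ker ∂_k / im ∂_{k+1}, so:

  H_0: rank C_0 − rank ∂_1 = 3 − 2 = 1, and the invariant factors of ∂_1 are all 1, so H_0 ≅ Z.
  H_1: rank ker ∂_1 − rank ∂_2 = (3 − 2) − 0 = 1, and there is no ∂_2, so H_1 ≅ Z.

(K is a triangulation of the circle S^1.)

H_0 ≅ Z,  H_1 ≅ Z.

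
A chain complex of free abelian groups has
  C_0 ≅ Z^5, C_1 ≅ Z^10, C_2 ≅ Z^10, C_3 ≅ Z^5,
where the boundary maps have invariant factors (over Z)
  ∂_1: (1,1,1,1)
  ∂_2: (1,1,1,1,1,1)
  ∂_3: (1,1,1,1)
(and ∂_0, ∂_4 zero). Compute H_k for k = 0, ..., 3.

H_0: b_0 = 5 − 0 − 4 = 1; torsion from ∂_1 factors > 1: none. So H_0 ≅ Z.
H_1: b_1 = 10 − 4 − 6 = 0; torsion from ∂_2 factors > 1: none. So H_1 ≅ 0.
H_2: b_2 = 10 − 6 − 4 = 0; torsion from ∂_3 factors > 1: none. So H_2 ≅ 0.
H_3: b_3 = 5 − 4 − 0 = 1; torsion from ∂_4 factors > 1: none. So H_3 ≅ Z.

H_0 ≅ Z,  H_1 = 0,  H_2 = 0,  H_3 ≅ Z.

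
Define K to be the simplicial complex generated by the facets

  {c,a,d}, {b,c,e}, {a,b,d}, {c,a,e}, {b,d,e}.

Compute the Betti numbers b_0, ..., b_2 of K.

Fix the vertex order a < b < c < d < e and write every simplex with vertices in increasing order. Then dim K = 2 and the simplices of K are:

  0-simplices (5): a, b, c, d, e
  1-simplices (10): ab, ac, ad, ae, bc, bd, be, cd, ce, de
  2-simplices (5): abd, acd, ace, bce, bde

giving chain groups C_0 ≅ Z^5, C_1 ≅ Z^10, C_2 ≅ Z^5.

∂_1: C_1 → C_0 is given by ∂[p,q] = [q] − [p]. For instance
  ∂ac = c − a.
This gives a 5×10 integer matrix of rank 4; reducing to Smith normal form yields diagonal entries (1,1,1,1).

The boundary map ∂_2: C_2 → C_1 sends each 2-simplex [p,q,r] to [q,r] − [p,r] + [p,q]. For instance
  ∂bde = de − be + bd,
  ∂abd = bd − ad + ab.
As a 10×5 matrix over Z this has rank 5, with invariant factors (1,1,1,1,1).

Computing H_k = (kernel of ∂_k) / (image of ∂_{k+1}):

  H_0: rank C_0 − rank ∂_1 = 5 − 4 = 1, and the invariant factors of ∂_1 are all 1, so H_0 ≅ Z.
  H_1: rank ker ∂_1 − rank ∂_2 = (10 − 4) − 5 = 1, and the invariant factors of ∂_2 are all 1, so H_1 ≅ Z.
  H_2: rank ker ∂_2 − rank ∂_3 = (5 − 5) − 0 = 0, and there is no ∂_3, so H_2 ≅ 0.

Hence the Betti numbers are b_0 = 1, b_1 = 1, b_2 = 0.

b_0 = 1, b_1 = 1, b_2 = 0.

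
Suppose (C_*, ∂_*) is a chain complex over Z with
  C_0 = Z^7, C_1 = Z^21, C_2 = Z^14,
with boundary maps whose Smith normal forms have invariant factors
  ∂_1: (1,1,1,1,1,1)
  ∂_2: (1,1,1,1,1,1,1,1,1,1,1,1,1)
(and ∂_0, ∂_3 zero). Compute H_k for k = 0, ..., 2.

H_0: b_0 = 7 − 0 − 6 = 1; torsion from ∂_1 factors > 1: none. So H_0 = Z.
H_1: b_1 = 21 − 6 − 13 = 2; torsion from ∂_2 factors > 1: none. So H_1 = Z^2.
H_2: b_2 = 14 − 13 − 0 = 1; torsion from ∂_3 factors > 1: none. So H_2 = Z.

H_0 = Z,  H_1 = Z^2,  H_2 = Z.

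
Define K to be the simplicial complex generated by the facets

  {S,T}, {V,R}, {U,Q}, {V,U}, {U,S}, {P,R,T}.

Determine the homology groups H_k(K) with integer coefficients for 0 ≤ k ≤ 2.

H_0 ≅ Z,  H_1 ≅ Z,  H_2 = 0.

Order the vertices as P < Q < R < S < T < U < V. Listing each simplex with vertices in this order, K has dimension 2 with simplices:

  0-simplices (7): P, Q, R, S, T, U, V
  1-simplices (8): PR, PT, QU, RT, RV, ST, SU, UV
  2-simplices (1): PRT

giving chain groups C_0 ≅ Z^7, C_1 ≅ Z^8, C_2 ≅ Z^1.

∂_1: C_1 → C_0 is given by ∂[p,q] = [q] − [p].
This gives a 7×8 integer matrix of rank 6; reducing to Smith normal form yields diagonal entries (1,1,1,1,1,1).

Boundary ∂_2: C_2 → C_1 sends each 2-simplex [p,q,r] to [q,r] − [p,r] + [p,q]. For instance
  ∂PRT = RT − PT + PR.
As a 8×1 matrix over Z this has rank 1, with invariant factors (1).

Reading off H_k = ker ∂_k / im ∂_{k+1}:

  H_0: rank C_0 − rank ∂_1 = 7 − 6 = 1, and the invariant factors of ∂_1 are all 1, so H_0 = Z.
  H_1: rank ker ∂_1 − rank ∂_2 = (8 − 6) − 1 = 1, and the invariant factors of ∂_2 are all 1, so H_1 = Z.
  H_2: rank ker ∂_2 − rank ∂_3 = (1 − 1) − 0 = 0, and there is no ∂_3, so H_2 = 0.

As a check, the Euler characteristic is 7 − 8 + 1 = 0, which agrees with 1 − 1 + 0 = 0.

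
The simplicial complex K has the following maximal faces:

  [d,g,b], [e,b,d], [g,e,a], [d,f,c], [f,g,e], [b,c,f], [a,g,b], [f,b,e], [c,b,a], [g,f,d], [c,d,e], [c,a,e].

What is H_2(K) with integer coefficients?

H_2 = 0.

Take the total order a < b < c < d < e < f < g on the vertex set. Then K (dimension 2) consists of the simplices:

  0-simplices (7): a, b, c, d, e, f, g
  1-simplices (18): ab, ac, ae, ag, bc, bd, be, bf, bg, cd, ce, cf, de, df, dg, ef, eg, fg
  2-simplices (12): abc, abg, ace, aeg, bcf, bde, bdg, bef, cde, cdf, dfg, efg

giving chain groups C_0 ≅ Z^7, C_1 ≅ Z^18, C_2 ≅ Z^12.

∂_1: C_1 → C_0 is given by ∂[p,q] = [q] − [p]. For instance
  ∂ag = g − a.
As a 7×18 matrix over Z this has rank 6, with invariant factors (1,1,1,1,1,1).

The boundary map ∂_2: C_2 → C_1 maps a triangle to the signed sum of its edges. For instance
  ∂bcf = cf − bf + bc,
  ∂bdg = dg − bg + bd.
The resulting 18×12 matrix has rank 12, and its Smith normal form has invariant factors (1,1,1,1,1,1,1,1,1,1,1,2).

Computing H_k = (kernel of ∂_k) / (image of ∂_{k+1}):

  H_2: rank ker ∂_2 − rank ∂_3 = (12 − 12) − 0 = 0, and there is no ∂_3, so H_2 = 0.

(K is a triangulation of the real projective plane RP^2.)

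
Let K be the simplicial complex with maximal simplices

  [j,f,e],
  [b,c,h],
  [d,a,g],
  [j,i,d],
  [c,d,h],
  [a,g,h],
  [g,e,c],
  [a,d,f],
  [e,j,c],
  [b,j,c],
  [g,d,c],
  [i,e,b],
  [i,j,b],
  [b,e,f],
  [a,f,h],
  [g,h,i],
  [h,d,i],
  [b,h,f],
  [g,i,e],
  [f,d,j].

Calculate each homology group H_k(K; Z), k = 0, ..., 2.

Take the total order a < b < c < d < e < f < g < h < i < j on the vertex set. Then K (dimension 2) consists of the simplices:

  0-simplices (10): a, b, c, d, e, f, g, h, i, j
  1-simplices (30): ad, af, ag, ah, bc, be, bf, bh, bi, bj, cd, ce, cg, ch, cj, df, dg, dh, di, dj, ef, eg, ei, ej, fh, fj, gh, gi, hi, ij
  2-simplices (20): adf, adg, afh, agh, bch, bcj, bef, bei, bfh, bij, cdg, cdh, ceg, cej, dfj, dhi, dij, efj, egi, ghi

so the chain groups are C_0 ≅ Z^10, C_1 ≅ Z^30, C_2 ≅ Z^20.

The boundary map ∂_1: C_1 → C_0 is given by ∂[p,q] = [q] − [p]. For instance
  ∂bh = h − b.
As a 10×30 matrix over Z this has rank 9, with invariant factors (1,1,1,1,1,1,1,1,1).

The boundary map ∂_2: C_2 → C_1 sends each 2-simplex [p,q,r] to [q,r] − [p,r] + [p,q]. For instance
  ∂dhi = hi − di + dh,
  ∂bch = ch − bh + bc.
The 30×20 boundary matrix has rank 20 and Smith normal form diag(1,1,1,1,1,1,1,1,1,1,1,1,1,1,1,1,1,1,1,2).

From H_k ≅ ker(∂_k) / im(∂_{k+1}) we obtain:

  H_0: rank C_0 − rank ∂_1 = 10 − 9 = 1, and the invariant factors of ∂_1 are all 1, so H_0 = Z.
  H_1: rank ker ∂_1 − rank ∂_2 = (30 − 9) − 20 = 1, and ∂_2 has invariant factor 2 > 1, so H_1 = Z ⊕ Z_2.
  H_2: rank ker ∂_2 − rank ∂_3 = (20 − 20) − 0 = 0, and there is no ∂_3, so H_2 = 0.

H_0 = Z,  H_1 = Z ⊕ Z_2,  H_2 = 0.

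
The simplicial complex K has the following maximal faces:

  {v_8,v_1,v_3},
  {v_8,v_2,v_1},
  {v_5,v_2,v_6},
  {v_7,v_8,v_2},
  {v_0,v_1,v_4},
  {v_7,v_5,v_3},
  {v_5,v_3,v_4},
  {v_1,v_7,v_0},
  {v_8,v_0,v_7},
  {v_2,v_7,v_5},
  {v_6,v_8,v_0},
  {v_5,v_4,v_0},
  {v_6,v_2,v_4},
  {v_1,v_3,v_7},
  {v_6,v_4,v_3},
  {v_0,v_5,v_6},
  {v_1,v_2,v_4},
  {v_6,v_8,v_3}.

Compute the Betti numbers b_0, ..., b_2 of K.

b_0 = 1, b_1 = 1, b_2 = 0.

Order the vertices as v_0 < v_1 < v_2 < v_3 < v_4 < v_5 < v_6 < v_7 < v_8. Listing each simplex with vertices in this order, K has dimension 2 with simplices:

  0-simplices (9): [v_0], [v_1], [v_2], [v_3], [v_4], [v_5], [v_6], [v_7], [v_8]
  1-simplices (27): (27 of them)
  2-simplices (18): (18 of them)

giving chain groups C_0 ≅ Z^9, C_1 ≅ Z^27, C_2 ≅ Z^18.

Boundary ∂_1: C_1 → C_0 sends each edge [p,q] (with p < q) to q − p.
The 9×27 boundary matrix has rank 8 and Smith normal form diag(1,1,1,1,1,1,1,1).

∂_2: C_2 → C_1 maps a triangle to the signed sum of its edges. For instance
  ∂[v_2,v_4,v_6] = [v_4,v_6] − [v_2,v_6] + [v_2,v_4],
  ∂[v_0,v_4,v_5] = [v_4,v_5] − [v_0,v_5] + [v_0,v_4].
This gives a 27×18 integer matrix of rank 18; reducing to Smith normal form yields diagonal entries (1,1,1,1,1,1,1,1,1,1,1,1,1,1,1,1,1,2).

Computing H_k = (kernel of ∂_k) / (image of ∂_{k+1}):

  H_0: rank C_0 − rank ∂_1 = 9 − 8 = 1, and the invariant factors of ∂_1 are all 1, so H_0 ≅ Z.
  H_1: rank ker ∂_1 − rank ∂_2 = (27 − 8) − 18 = 1, and ∂_2 has invariant factor 2 > 1, so H_1 ≅ Z ⊕ Z/2.
  H_2: rank ker ∂_2 − rank ∂_3 = (18 − 18) − 0 = 0, and there is no ∂_3, so H_2 ≅ 0.

(K is a triangulation of the Klein bottle.)

Hence the Betti numbers are b_0 = 1, b_1 = 1, b_2 = 0.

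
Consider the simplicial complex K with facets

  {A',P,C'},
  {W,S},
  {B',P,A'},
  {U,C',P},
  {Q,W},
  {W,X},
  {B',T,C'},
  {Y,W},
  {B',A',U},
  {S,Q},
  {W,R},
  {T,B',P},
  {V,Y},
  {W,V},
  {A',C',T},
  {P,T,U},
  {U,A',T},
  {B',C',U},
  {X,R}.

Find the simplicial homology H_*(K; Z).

H_0 = Z^2,  H_1 = Z^3 ⊕ Z/2,  H_2 = 0.

Fix the vertex order P < Q < R < S < T < U < V < W < X < Y < A' < B' < C' and write every simplex with vertices in increasing order. Then dim K = 2 and the simplices of K are:

  0-simplices (13): [P], [Q], [R], [S], [T], [U], [V], [W], [X], [Y], [A'], [B'], [C']
  1-simplices (24): (24 of them)
  2-simplices (10): [P,T,U], [P,T,B'], [P,U,C'], [P,A',B'], [P,A',C'], [T,U,A'], [T,A',C'], [T,B',C'], [U,A',B'], [U,B',C']

giving chain groups C_0 ≅ Z^13, C_1 ≅ Z^24, C_2 ≅ Z^10.

∂_1: C_1 → C_0 sends each edge [p,q] (with p < q) to q − p.
This gives a 13×24 integer matrix of rank 11; reducing to Smith normal form yields diagonal entries (1,1,1,1,1,1,1,1,1,1,1).

∂_2: C_2 → C_1 sends each 2-simplex [p,q,r] to [q,r] − [p,r] + [p,q]. For instance
  ∂[U,B',C'] = [B',C'] − [U,C'] + [U,B'],
  ∂[P,U,C'] = [U,C'] − [P,C'] + [P,U].
The 24×10 boundary matrix has rank 10 and Smith normal form diag(1,1,1,1,1,1,1,1,1,2).

From H_k ≅ ker(∂_k) / im(∂_{k+1}) we obtain:

  H_0: rank C_0 − rank ∂_1 = 13 − 11 = 2, and the invariant factors of ∂_1 are all 1, so H_0 = Z^2.
  H_1: rank ker ∂_1 − rank ∂_2 = (24 − 11) − 10 = 3, and ∂_2 has invariant factor 2 > 1, so H_1 = Z^3 ⊕ Z/2.
  H_2: rank ker ∂_2 − rank ∂_3 = (10 − 10) − 0 = 0, and there is no ∂_3, so H_2 = 0.

(K is a triangulation of the disjoint union of the real projective plane RP^2 and a wedge of 3 circles.)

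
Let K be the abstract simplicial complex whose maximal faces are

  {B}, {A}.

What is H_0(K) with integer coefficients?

H_0 ≅ Z^2.

We work with the vertex ordering A < B. The simplices of K, each written with vertices in increasing order, are:

  0-simplices (2): A, B

so the chain groups are C_0 ≅ Z^2.

Now H_k = ker ∂_k / im ∂_{k+1}, so:

  H_0: rank C_0 − rank ∂_1 = 2 − 0 = 2, and there is no ∂_1, so H_0 ≅ Z^2.

(K is a triangulation of a set of 2 points.)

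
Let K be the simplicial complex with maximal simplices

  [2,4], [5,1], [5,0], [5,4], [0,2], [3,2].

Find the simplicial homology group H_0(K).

H_0 ≅ Z.

Order the vertices as 0 < 1 < 2 < 3 < 4 < 5. Listing each simplex with vertices in this order, K has dimension 1 with simplices:

  0-simplices (6): [0], [1], [2], [3], [4], [5]
  1-simplices (6): [0,2], [0,5], [1,5], [2,3], [2,4], [4,5]

Hence C_0 ≅ Z^6, C_1 ≅ Z^6.

The boundary map ∂_1: C_1 → C_0 is given by ∂[p,q] = [q] − [p]. For instance
  ∂[2,4] = [4] − [2].
The resulting 6×6 matrix has rank 5, and its Smith normal form has invariant factors (1,1,1,1,1).

Now H_k = ker ∂_k / im ∂_{k+1}, so:

  H_0: rank C_0 − rank ∂_1 = 6 − 5 = 1, and the invariant factors of ∂_1 are all 1, so H_0 ≅ Z.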